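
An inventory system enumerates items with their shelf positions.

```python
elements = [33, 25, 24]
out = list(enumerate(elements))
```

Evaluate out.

Step 1: enumerate pairs each element with its index:
  (0, 33)
  (1, 25)
  (2, 24)
Therefore out = [(0, 33), (1, 25), (2, 24)].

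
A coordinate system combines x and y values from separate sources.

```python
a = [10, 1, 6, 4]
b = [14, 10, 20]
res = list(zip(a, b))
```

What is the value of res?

Step 1: zip stops at shortest (len(a)=4, len(b)=3):
  Index 0: (10, 14)
  Index 1: (1, 10)
  Index 2: (6, 20)
Step 2: Last element of a (4) has no pair, dropped.
Therefore res = [(10, 14), (1, 10), (6, 20)].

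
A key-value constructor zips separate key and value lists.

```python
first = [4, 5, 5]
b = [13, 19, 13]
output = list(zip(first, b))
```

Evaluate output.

Step 1: zip pairs elements at same index:
  Index 0: (4, 13)
  Index 1: (5, 19)
  Index 2: (5, 13)
Therefore output = [(4, 13), (5, 19), (5, 13)].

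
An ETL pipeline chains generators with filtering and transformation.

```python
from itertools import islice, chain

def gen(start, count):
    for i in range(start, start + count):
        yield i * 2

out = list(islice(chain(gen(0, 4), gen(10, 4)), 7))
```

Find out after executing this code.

Step 1: gen(0, 4) yields [0, 2, 4, 6].
Step 2: gen(10, 4) yields [20, 22, 24, 26].
Step 3: chain concatenates: [0, 2, 4, 6, 20, 22, 24, 26].
Step 4: islice takes first 7: [0, 2, 4, 6, 20, 22, 24].
Therefore out = [0, 2, 4, 6, 20, 22, 24].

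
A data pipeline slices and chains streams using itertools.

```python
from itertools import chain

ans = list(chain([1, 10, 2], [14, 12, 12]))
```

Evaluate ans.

Step 1: chain() concatenates iterables: [1, 10, 2] + [14, 12, 12].
Therefore ans = [1, 10, 2, 14, 12, 12].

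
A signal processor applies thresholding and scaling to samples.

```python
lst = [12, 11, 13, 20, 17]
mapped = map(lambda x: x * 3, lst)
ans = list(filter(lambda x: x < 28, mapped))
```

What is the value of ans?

Step 1: Map x * 3:
  12 -> 36
  11 -> 33
  13 -> 39
  20 -> 60
  17 -> 51
Step 2: Filter for < 28:
  36: removed
  33: removed
  39: removed
  60: removed
  51: removed
Therefore ans = [].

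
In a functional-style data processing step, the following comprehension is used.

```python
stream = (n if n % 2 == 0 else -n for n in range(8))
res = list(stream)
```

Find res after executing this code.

Step 1: For each n in range(8), yield n if even, else -n:
  n=0: even, yield 0
  n=1: odd, yield -1
  n=2: even, yield 2
  n=3: odd, yield -3
  n=4: even, yield 4
  n=5: odd, yield -5
  n=6: even, yield 6
  n=7: odd, yield -7
Therefore res = [0, -1, 2, -3, 4, -5, 6, -7].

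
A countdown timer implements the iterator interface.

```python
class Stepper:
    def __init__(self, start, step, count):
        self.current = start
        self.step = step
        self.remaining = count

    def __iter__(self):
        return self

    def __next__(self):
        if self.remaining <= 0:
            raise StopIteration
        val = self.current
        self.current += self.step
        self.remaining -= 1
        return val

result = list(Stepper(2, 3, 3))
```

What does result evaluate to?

Step 1: Stepper starts at 2, increments by 3, for 3 steps:
  Yield 2, then current += 3
  Yield 5, then current += 3
  Yield 8, then current += 3
Therefore result = [2, 5, 8].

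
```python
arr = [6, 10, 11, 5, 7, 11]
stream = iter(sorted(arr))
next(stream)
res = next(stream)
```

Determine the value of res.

Step 1: sorted([6, 10, 11, 5, 7, 11]) = [5, 6, 7, 10, 11, 11].
Step 2: Create iterator and skip 1 elements.
Step 3: next() returns 6.
Therefore res = 6.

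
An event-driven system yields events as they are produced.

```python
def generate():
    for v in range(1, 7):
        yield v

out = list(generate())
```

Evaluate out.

Step 1: The generator yields each value from range(1, 7).
Step 2: list() consumes all yields: [1, 2, 3, 4, 5, 6].
Therefore out = [1, 2, 3, 4, 5, 6].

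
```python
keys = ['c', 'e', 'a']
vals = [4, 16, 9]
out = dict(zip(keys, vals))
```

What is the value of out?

Step 1: zip pairs keys with values:
  'c' -> 4
  'e' -> 16
  'a' -> 9
Therefore out = {'c': 4, 'e': 16, 'a': 9}.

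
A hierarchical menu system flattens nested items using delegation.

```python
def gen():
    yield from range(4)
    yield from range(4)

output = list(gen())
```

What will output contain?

Step 1: Trace yields in order:
  yield 0
  yield 1
  yield 2
  yield 3
  yield 0
  yield 1
  yield 2
  yield 3
Therefore output = [0, 1, 2, 3, 0, 1, 2, 3].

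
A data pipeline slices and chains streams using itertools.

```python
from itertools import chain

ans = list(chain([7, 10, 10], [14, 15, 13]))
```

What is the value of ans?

Step 1: chain() concatenates iterables: [7, 10, 10] + [14, 15, 13].
Therefore ans = [7, 10, 10, 14, 15, 13].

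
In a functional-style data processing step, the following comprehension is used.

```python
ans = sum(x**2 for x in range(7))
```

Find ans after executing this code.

Step 1: Compute x**2 for each x in range(7):
  x=0: 0**2 = 0
  x=1: 1**2 = 1
  x=2: 2**2 = 4
  x=3: 3**2 = 9
  x=4: 4**2 = 16
  x=5: 5**2 = 25
  x=6: 6**2 = 36
Step 2: sum = 0 + 1 + 4 + 9 + 16 + 25 + 36 = 91.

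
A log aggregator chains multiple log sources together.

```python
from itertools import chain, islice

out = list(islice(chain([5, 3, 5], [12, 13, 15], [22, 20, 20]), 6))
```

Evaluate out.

Step 1: chain([5, 3, 5], [12, 13, 15], [22, 20, 20]) = [5, 3, 5, 12, 13, 15, 22, 20, 20].
Step 2: islice takes first 6 elements: [5, 3, 5, 12, 13, 15].
Therefore out = [5, 3, 5, 12, 13, 15].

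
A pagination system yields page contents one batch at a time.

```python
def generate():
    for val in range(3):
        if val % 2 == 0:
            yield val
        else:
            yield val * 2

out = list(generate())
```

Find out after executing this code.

Step 1: For each val in range(3), yield val if even, else val*2:
  val=0 (even): yield 0
  val=1 (odd): yield 1*2 = 2
  val=2 (even): yield 2
Therefore out = [0, 2, 2].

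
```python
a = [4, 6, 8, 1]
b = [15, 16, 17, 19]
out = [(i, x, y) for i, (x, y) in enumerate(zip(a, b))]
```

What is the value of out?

Step 1: enumerate(zip(a, b)) gives index with paired elements:
  i=0: (4, 15)
  i=1: (6, 16)
  i=2: (8, 17)
  i=3: (1, 19)
Therefore out = [(0, 4, 15), (1, 6, 16), (2, 8, 17), (3, 1, 19)].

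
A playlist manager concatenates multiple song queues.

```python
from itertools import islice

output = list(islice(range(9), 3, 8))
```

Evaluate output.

Step 1: islice(range(9), 3, 8) takes elements at indices [3, 8).
Step 2: Elements: [3, 4, 5, 6, 7].
Therefore output = [3, 4, 5, 6, 7].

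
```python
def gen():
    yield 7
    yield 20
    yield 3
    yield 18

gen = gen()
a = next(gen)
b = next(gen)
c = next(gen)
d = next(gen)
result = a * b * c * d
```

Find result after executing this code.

Step 1: Create generator and consume all values:
  a = next(gen) = 7
  b = next(gen) = 20
  c = next(gen) = 3
  d = next(gen) = 18
Step 2: result = 7 * 20 * 3 * 18 = 7560.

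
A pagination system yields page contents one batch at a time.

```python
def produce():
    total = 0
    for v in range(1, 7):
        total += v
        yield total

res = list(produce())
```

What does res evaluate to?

Step 1: Generator accumulates running sum:
  v=1: total = 1, yield 1
  v=2: total = 3, yield 3
  v=3: total = 6, yield 6
  v=4: total = 10, yield 10
  v=5: total = 15, yield 15
  v=6: total = 21, yield 21
Therefore res = [1, 3, 6, 10, 15, 21].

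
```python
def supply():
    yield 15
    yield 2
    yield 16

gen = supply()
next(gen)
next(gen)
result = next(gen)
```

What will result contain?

Step 1: supply() creates a generator.
Step 2: next(gen) yields 15 (consumed and discarded).
Step 3: next(gen) yields 2 (consumed and discarded).
Step 4: next(gen) yields 16, assigned to result.
Therefore result = 16.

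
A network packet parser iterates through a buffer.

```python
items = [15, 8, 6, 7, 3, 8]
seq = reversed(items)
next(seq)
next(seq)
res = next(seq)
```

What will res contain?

Step 1: reversed([15, 8, 6, 7, 3, 8]) gives iterator: [8, 3, 7, 6, 8, 15].
Step 2: First next() = 8, second next() = 3.
Step 3: Third next() = 7.
Therefore res = 7.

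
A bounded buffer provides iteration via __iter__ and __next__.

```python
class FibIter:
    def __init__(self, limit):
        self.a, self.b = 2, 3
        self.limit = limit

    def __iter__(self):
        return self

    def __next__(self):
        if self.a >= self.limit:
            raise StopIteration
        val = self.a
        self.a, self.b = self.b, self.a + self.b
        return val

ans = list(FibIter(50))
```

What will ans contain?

Step 1: Fibonacci-like sequence (a=2, b=3) until >= 50:
  Yield 2, then a,b = 3,5
  Yield 3, then a,b = 5,8
  Yield 5, then a,b = 8,13
  Yield 8, then a,b = 13,21
  Yield 13, then a,b = 21,34
  Yield 21, then a,b = 34,55
  Yield 34, then a,b = 55,89
Step 2: 55 >= 50, stop.
Therefore ans = [2, 3, 5, 8, 13, 21, 34].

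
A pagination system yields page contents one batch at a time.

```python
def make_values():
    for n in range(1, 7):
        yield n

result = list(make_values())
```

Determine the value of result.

Step 1: The generator yields each value from range(1, 7).
Step 2: list() consumes all yields: [1, 2, 3, 4, 5, 6].
Therefore result = [1, 2, 3, 4, 5, 6].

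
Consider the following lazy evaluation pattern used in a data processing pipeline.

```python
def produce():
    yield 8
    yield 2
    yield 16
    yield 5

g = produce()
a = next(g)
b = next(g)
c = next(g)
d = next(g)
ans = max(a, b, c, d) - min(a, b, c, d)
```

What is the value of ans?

Step 1: Create generator and consume all values:
  a = next(g) = 8
  b = next(g) = 2
  c = next(g) = 16
  d = next(g) = 5
Step 2: max = 16, min = 2, ans = 16 - 2 = 14.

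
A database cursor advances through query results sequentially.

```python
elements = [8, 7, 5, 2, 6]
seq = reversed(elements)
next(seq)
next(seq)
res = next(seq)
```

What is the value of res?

Step 1: reversed([8, 7, 5, 2, 6]) gives iterator: [6, 2, 5, 7, 8].
Step 2: First next() = 6, second next() = 2.
Step 3: Third next() = 5.
Therefore res = 5.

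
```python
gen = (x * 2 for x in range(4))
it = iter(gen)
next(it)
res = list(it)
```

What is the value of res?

Step 1: Generator produces [0, 2, 4, 6].
Step 2: next(it) consumes first element (0).
Step 3: list(it) collects remaining: [2, 4, 6].
Therefore res = [2, 4, 6].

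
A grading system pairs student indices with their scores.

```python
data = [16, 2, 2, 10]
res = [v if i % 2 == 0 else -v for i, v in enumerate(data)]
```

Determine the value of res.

Step 1: For each (i, v), keep v if i is even, negate if odd:
  i=0 (even): keep 16
  i=1 (odd): negate to -2
  i=2 (even): keep 2
  i=3 (odd): negate to -10
Therefore res = [16, -2, 2, -10].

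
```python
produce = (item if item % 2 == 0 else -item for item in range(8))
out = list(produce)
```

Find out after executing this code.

Step 1: For each item in range(8), yield item if even, else -item:
  item=0: even, yield 0
  item=1: odd, yield -1
  item=2: even, yield 2
  item=3: odd, yield -3
  item=4: even, yield 4
  item=5: odd, yield -5
  item=6: even, yield 6
  item=7: odd, yield -7
Therefore out = [0, -1, 2, -3, 4, -5, 6, -7].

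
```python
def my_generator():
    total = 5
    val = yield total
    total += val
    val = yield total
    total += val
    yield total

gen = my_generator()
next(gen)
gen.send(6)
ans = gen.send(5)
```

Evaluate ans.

Step 1: next() -> yield total=5.
Step 2: send(6) -> val=6, total = 5+6 = 11, yield 11.
Step 3: send(5) -> val=5, total = 11+5 = 16, yield 16.
Therefore ans = 16.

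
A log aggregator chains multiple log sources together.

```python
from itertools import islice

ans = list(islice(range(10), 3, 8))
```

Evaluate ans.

Step 1: islice(range(10), 3, 8) takes elements at indices [3, 8).
Step 2: Elements: [3, 4, 5, 6, 7].
Therefore ans = [3, 4, 5, 6, 7].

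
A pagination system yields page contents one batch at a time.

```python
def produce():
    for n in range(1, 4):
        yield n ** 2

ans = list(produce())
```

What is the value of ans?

Step 1: For each n in range(1, 4), yield n**2:
  n=1: yield 1**2 = 1
  n=2: yield 2**2 = 4
  n=3: yield 3**2 = 9
Therefore ans = [1, 4, 9].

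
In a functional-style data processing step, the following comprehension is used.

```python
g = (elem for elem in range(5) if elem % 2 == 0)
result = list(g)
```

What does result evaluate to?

Step 1: Filter range(5) keeping only even values:
  elem=0: even, included
  elem=1: odd, excluded
  elem=2: even, included
  elem=3: odd, excluded
  elem=4: even, included
Therefore result = [0, 2, 4].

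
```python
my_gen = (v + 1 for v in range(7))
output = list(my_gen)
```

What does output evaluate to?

Step 1: For each v in range(7), compute v+1:
  v=0: 0+1 = 1
  v=1: 1+1 = 2
  v=2: 2+1 = 3
  v=3: 3+1 = 4
  v=4: 4+1 = 5
  v=5: 5+1 = 6
  v=6: 6+1 = 7
Therefore output = [1, 2, 3, 4, 5, 6, 7].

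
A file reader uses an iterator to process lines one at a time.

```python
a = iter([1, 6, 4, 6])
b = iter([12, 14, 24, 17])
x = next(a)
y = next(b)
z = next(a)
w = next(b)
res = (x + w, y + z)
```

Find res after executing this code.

Step 1: a iterates [1, 6, 4, 6], b iterates [12, 14, 24, 17].
Step 2: x = next(a) = 1, y = next(b) = 12.
Step 3: z = next(a) = 6, w = next(b) = 14.
Step 4: res = (1 + 14, 12 + 6) = (15, 18).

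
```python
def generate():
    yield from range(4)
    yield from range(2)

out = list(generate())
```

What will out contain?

Step 1: Trace yields in order:
  yield 0
  yield 1
  yield 2
  yield 3
  yield 0
  yield 1
Therefore out = [0, 1, 2, 3, 0, 1].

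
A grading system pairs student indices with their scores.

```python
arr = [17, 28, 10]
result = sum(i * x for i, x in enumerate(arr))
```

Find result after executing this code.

Step 1: Compute i * x for each (i, x) in enumerate([17, 28, 10]):
  i=0, x=17: 0*17 = 0
  i=1, x=28: 1*28 = 28
  i=2, x=10: 2*10 = 20
Step 2: sum = 0 + 28 + 20 = 48.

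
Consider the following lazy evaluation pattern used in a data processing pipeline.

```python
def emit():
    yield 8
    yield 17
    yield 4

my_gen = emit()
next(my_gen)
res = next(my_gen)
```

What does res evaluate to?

Step 1: emit() creates a generator.
Step 2: next(my_gen) yields 8 (consumed and discarded).
Step 3: next(my_gen) yields 17, assigned to res.
Therefore res = 17.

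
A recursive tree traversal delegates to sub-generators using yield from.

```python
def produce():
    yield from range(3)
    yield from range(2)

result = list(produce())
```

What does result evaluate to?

Step 1: Trace yields in order:
  yield 0
  yield 1
  yield 2
  yield 0
  yield 1
Therefore result = [0, 1, 2, 0, 1].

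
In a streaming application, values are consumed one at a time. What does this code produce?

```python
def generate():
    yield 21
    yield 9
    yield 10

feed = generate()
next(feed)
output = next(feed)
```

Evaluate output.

Step 1: generate() creates a generator.
Step 2: next(feed) yields 21 (consumed and discarded).
Step 3: next(feed) yields 9, assigned to output.
Therefore output = 9.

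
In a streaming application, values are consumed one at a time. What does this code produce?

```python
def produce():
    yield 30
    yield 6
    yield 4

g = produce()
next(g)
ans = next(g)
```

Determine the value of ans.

Step 1: produce() creates a generator.
Step 2: next(g) yields 30 (consumed and discarded).
Step 3: next(g) yields 6, assigned to ans.
Therefore ans = 6.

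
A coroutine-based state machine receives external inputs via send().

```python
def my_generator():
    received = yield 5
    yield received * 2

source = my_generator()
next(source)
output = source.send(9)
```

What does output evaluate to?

Step 1: next(source) advances to first yield, producing 5.
Step 2: send(9) resumes, received = 9.
Step 3: yield received * 2 = 9 * 2 = 18.
Therefore output = 18.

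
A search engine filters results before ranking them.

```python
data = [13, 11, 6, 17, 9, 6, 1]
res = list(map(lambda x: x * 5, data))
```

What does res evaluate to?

Step 1: Apply lambda x: x * 5 to each element:
  13 -> 65
  11 -> 55
  6 -> 30
  17 -> 85
  9 -> 45
  6 -> 30
  1 -> 5
Therefore res = [65, 55, 30, 85, 45, 30, 5].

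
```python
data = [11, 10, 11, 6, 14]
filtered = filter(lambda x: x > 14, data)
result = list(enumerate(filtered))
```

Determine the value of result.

Step 1: Filter [11, 10, 11, 6, 14] for > 14: [].
Step 2: enumerate re-indexes from 0: [].
Therefore result = [].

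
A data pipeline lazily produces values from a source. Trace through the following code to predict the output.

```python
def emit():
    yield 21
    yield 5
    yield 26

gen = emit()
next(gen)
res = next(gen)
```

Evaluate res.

Step 1: emit() creates a generator.
Step 2: next(gen) yields 21 (consumed and discarded).
Step 3: next(gen) yields 5, assigned to res.
Therefore res = 5.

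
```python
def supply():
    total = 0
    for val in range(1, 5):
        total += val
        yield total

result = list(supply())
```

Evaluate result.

Step 1: Generator accumulates running sum:
  val=1: total = 1, yield 1
  val=2: total = 3, yield 3
  val=3: total = 6, yield 6
  val=4: total = 10, yield 10
Therefore result = [1, 3, 6, 10].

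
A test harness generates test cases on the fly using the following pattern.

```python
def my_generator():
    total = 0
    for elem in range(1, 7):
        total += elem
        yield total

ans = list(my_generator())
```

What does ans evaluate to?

Step 1: Generator accumulates running sum:
  elem=1: total = 1, yield 1
  elem=2: total = 3, yield 3
  elem=3: total = 6, yield 6
  elem=4: total = 10, yield 10
  elem=5: total = 15, yield 15
  elem=6: total = 21, yield 21
Therefore ans = [1, 3, 6, 10, 15, 21].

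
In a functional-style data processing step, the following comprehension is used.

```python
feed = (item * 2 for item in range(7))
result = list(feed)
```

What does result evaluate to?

Step 1: For each item in range(7), compute item*2:
  item=0: 0*2 = 0
  item=1: 1*2 = 2
  item=2: 2*2 = 4
  item=3: 3*2 = 6
  item=4: 4*2 = 8
  item=5: 5*2 = 10
  item=6: 6*2 = 12
Therefore result = [0, 2, 4, 6, 8, 10, 12].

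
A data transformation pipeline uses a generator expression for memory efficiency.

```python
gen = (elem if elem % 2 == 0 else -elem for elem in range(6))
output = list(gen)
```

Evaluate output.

Step 1: For each elem in range(6), yield elem if even, else -elem:
  elem=0: even, yield 0
  elem=1: odd, yield -1
  elem=2: even, yield 2
  elem=3: odd, yield -3
  elem=4: even, yield 4
  elem=5: odd, yield -5
Therefore output = [0, -1, 2, -3, 4, -5].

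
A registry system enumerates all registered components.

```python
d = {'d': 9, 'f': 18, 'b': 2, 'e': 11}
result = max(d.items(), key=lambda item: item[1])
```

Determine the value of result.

Step 1: Find item with maximum value:
  ('d', 9)
  ('f', 18)
  ('b', 2)
  ('e', 11)
Step 2: Maximum value is 18 at key 'f'.
Therefore result = ('f', 18).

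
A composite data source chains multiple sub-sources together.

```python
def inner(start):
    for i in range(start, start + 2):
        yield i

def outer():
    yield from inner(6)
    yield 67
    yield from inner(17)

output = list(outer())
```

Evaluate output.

Step 1: outer() delegates to inner(6):
  yield 6
  yield 7
Step 2: yield 67
Step 3: Delegates to inner(17):
  yield 17
  yield 18
Therefore output = [6, 7, 67, 17, 18].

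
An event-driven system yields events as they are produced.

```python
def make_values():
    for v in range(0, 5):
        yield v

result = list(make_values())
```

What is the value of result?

Step 1: The generator yields each value from range(0, 5).
Step 2: list() consumes all yields: [0, 1, 2, 3, 4].
Therefore result = [0, 1, 2, 3, 4].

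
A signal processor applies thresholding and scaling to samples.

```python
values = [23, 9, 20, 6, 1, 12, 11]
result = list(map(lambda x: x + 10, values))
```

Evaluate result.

Step 1: Apply lambda x: x + 10 to each element:
  23 -> 33
  9 -> 19
  20 -> 30
  6 -> 16
  1 -> 11
  12 -> 22
  11 -> 21
Therefore result = [33, 19, 30, 16, 11, 22, 21].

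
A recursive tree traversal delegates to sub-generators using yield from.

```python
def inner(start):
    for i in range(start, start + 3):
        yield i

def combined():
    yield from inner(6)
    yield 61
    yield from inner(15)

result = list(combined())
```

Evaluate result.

Step 1: combined() delegates to inner(6):
  yield 6
  yield 7
  yield 8
Step 2: yield 61
Step 3: Delegates to inner(15):
  yield 15
  yield 16
  yield 17
Therefore result = [6, 7, 8, 61, 15, 16, 17].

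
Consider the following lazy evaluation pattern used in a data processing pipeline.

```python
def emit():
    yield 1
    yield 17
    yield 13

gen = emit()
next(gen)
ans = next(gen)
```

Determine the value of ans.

Step 1: emit() creates a generator.
Step 2: next(gen) yields 1 (consumed and discarded).
Step 3: next(gen) yields 17, assigned to ans.
Therefore ans = 17.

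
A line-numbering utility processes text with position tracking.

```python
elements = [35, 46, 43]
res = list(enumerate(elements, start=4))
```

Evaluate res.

Step 1: enumerate with start=4:
  (4, 35)
  (5, 46)
  (6, 43)
Therefore res = [(4, 35), (5, 46), (6, 43)].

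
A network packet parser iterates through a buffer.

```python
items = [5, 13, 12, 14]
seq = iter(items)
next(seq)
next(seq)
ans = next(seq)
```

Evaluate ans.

Step 1: Create iterator over [5, 13, 12, 14].
Step 2: next() consumes 5.
Step 3: next() consumes 13.
Step 4: next() returns 12.
Therefore ans = 12.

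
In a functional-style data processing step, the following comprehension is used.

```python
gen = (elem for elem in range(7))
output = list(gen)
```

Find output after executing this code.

Step 1: Generator expression iterates range(7): [0, 1, 2, 3, 4, 5, 6].
Step 2: list() collects all values.
Therefore output = [0, 1, 2, 3, 4, 5, 6].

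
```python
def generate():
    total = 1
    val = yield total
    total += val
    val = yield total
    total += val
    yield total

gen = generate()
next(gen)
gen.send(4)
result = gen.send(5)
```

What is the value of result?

Step 1: next() -> yield total=1.
Step 2: send(4) -> val=4, total = 1+4 = 5, yield 5.
Step 3: send(5) -> val=5, total = 5+5 = 10, yield 10.
Therefore result = 10.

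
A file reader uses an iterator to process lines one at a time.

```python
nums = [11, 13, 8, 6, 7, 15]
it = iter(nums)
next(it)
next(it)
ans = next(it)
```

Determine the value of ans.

Step 1: Create iterator over [11, 13, 8, 6, 7, 15].
Step 2: next() consumes 11.
Step 3: next() consumes 13.
Step 4: next() returns 8.
Therefore ans = 8.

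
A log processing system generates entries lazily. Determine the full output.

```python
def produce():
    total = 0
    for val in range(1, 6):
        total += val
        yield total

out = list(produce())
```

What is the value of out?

Step 1: Generator accumulates running sum:
  val=1: total = 1, yield 1
  val=2: total = 3, yield 3
  val=3: total = 6, yield 6
  val=4: total = 10, yield 10
  val=5: total = 15, yield 15
Therefore out = [1, 3, 6, 10, 15].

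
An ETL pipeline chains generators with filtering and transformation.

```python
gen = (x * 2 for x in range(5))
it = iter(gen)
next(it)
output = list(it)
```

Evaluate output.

Step 1: Generator produces [0, 2, 4, 6, 8].
Step 2: next(it) consumes first element (0).
Step 3: list(it) collects remaining: [2, 4, 6, 8].
Therefore output = [2, 4, 6, 8].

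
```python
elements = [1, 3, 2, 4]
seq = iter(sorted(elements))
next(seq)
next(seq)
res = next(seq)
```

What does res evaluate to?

Step 1: sorted([1, 3, 2, 4]) = [1, 2, 3, 4].
Step 2: Create iterator and skip 2 elements.
Step 3: next() returns 3.
Therefore res = 3.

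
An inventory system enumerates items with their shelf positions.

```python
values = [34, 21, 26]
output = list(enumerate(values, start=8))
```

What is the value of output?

Step 1: enumerate with start=8:
  (8, 34)
  (9, 21)
  (10, 26)
Therefore output = [(8, 34), (9, 21), (10, 26)].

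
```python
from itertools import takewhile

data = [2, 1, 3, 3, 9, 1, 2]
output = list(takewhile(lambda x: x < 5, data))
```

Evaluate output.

Step 1: takewhile stops at first element >= 5:
  2 < 5: take
  1 < 5: take
  3 < 5: take
  3 < 5: take
  9 >= 5: stop
Therefore output = [2, 1, 3, 3].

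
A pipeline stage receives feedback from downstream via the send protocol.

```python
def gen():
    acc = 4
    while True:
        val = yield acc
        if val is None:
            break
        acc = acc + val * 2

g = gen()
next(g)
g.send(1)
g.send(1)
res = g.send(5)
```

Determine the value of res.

Step 1: next() -> yield acc=4.
Step 2: send(1) -> val=1, acc = 4 + 1*2 = 6, yield 6.
Step 3: send(1) -> val=1, acc = 6 + 1*2 = 8, yield 8.
Step 4: send(5) -> val=5, acc = 8 + 5*2 = 18, yield 18.
Therefore res = 18.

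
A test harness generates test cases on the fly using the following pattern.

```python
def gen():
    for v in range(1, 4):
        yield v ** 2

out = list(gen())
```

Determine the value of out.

Step 1: For each v in range(1, 4), yield v**2:
  v=1: yield 1**2 = 1
  v=2: yield 2**2 = 4
  v=3: yield 3**2 = 9
Therefore out = [1, 4, 9].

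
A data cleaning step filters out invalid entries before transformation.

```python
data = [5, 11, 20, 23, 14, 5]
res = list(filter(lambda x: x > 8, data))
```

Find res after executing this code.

Step 1: Filter elements > 8:
  5: removed
  11: kept
  20: kept
  23: kept
  14: kept
  5: removed
Therefore res = [11, 20, 23, 14].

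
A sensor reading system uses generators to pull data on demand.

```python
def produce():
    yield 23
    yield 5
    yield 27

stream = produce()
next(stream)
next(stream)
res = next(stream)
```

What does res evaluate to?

Step 1: produce() creates a generator.
Step 2: next(stream) yields 23 (consumed and discarded).
Step 3: next(stream) yields 5 (consumed and discarded).
Step 4: next(stream) yields 27, assigned to res.
Therefore res = 27.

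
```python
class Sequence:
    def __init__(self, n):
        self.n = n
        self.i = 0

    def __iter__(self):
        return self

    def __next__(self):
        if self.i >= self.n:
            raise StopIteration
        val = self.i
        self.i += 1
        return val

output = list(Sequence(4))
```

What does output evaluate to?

Step 1: Sequence(4) creates an iterator counting 0 to 3.
Step 2: list() consumes all values: [0, 1, 2, 3].
Therefore output = [0, 1, 2, 3].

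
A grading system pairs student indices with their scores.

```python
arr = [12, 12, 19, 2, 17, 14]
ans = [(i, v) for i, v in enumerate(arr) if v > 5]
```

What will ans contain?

Step 1: Filter enumerate([12, 12, 19, 2, 17, 14]) keeping v > 5:
  (0, 12): 12 > 5, included
  (1, 12): 12 > 5, included
  (2, 19): 19 > 5, included
  (3, 2): 2 <= 5, excluded
  (4, 17): 17 > 5, included
  (5, 14): 14 > 5, included
Therefore ans = [(0, 12), (1, 12), (2, 19), (4, 17), (5, 14)].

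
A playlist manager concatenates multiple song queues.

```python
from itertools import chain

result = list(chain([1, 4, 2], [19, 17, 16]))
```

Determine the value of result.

Step 1: chain() concatenates iterables: [1, 4, 2] + [19, 17, 16].
Therefore result = [1, 4, 2, 19, 17, 16].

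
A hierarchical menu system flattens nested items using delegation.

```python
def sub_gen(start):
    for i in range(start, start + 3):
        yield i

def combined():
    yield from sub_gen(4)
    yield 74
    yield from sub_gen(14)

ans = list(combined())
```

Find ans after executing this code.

Step 1: combined() delegates to sub_gen(4):
  yield 4
  yield 5
  yield 6
Step 2: yield 74
Step 3: Delegates to sub_gen(14):
  yield 14
  yield 15
  yield 16
Therefore ans = [4, 5, 6, 74, 14, 15, 16].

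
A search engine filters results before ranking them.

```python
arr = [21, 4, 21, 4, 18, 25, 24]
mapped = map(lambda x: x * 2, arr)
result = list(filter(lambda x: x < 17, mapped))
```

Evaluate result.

Step 1: Map x * 2:
  21 -> 42
  4 -> 8
  21 -> 42
  4 -> 8
  18 -> 36
  25 -> 50
  24 -> 48
Step 2: Filter for < 17:
  42: removed
  8: kept
  42: removed
  8: kept
  36: removed
  50: removed
  48: removed
Therefore result = [8, 8].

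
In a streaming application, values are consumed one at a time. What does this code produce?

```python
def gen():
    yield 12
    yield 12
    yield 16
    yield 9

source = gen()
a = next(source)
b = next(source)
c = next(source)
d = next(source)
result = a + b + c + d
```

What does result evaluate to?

Step 1: Create generator and consume all values:
  a = next(source) = 12
  b = next(source) = 12
  c = next(source) = 16
  d = next(source) = 9
Step 2: result = 12 + 12 + 16 + 9 = 49.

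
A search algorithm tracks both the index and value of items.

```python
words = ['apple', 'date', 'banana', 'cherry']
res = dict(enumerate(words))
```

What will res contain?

Step 1: enumerate pairs indices with words:
  0 -> 'apple'
  1 -> 'date'
  2 -> 'banana'
  3 -> 'cherry'
Therefore res = {0: 'apple', 1: 'date', 2: 'banana', 3: 'cherry'}.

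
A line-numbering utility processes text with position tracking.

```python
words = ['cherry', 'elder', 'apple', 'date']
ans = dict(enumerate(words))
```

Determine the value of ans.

Step 1: enumerate pairs indices with words:
  0 -> 'cherry'
  1 -> 'elder'
  2 -> 'apple'
  3 -> 'date'
Therefore ans = {0: 'cherry', 1: 'elder', 2: 'apple', 3: 'date'}.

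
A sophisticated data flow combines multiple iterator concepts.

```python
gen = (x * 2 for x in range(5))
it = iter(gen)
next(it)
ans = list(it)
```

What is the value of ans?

Step 1: Generator produces [0, 2, 4, 6, 8].
Step 2: next(it) consumes first element (0).
Step 3: list(it) collects remaining: [2, 4, 6, 8].
Therefore ans = [2, 4, 6, 8].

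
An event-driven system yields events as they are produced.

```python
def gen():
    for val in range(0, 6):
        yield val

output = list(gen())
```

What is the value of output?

Step 1: The generator yields each value from range(0, 6).
Step 2: list() consumes all yields: [0, 1, 2, 3, 4, 5].
Therefore output = [0, 1, 2, 3, 4, 5].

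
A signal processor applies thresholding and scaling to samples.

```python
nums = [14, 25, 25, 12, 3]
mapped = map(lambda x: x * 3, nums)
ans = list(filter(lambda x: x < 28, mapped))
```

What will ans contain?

Step 1: Map x * 3:
  14 -> 42
  25 -> 75
  25 -> 75
  12 -> 36
  3 -> 9
Step 2: Filter for < 28:
  42: removed
  75: removed
  75: removed
  36: removed
  9: kept
Therefore ans = [9].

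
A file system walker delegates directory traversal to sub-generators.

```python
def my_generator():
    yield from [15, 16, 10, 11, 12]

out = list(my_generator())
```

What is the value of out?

Step 1: yield from delegates to the iterable, yielding each element.
Step 2: Collected values: [15, 16, 10, 11, 12].
Therefore out = [15, 16, 10, 11, 12].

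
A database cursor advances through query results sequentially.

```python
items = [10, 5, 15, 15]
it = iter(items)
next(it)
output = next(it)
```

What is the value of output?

Step 1: Create iterator over [10, 5, 15, 15].
Step 2: next() consumes 10.
Step 3: next() returns 5.
Therefore output = 5.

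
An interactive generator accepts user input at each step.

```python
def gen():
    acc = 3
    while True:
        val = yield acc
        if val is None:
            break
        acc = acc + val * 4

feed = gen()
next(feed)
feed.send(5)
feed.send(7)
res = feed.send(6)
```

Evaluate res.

Step 1: next() -> yield acc=3.
Step 2: send(5) -> val=5, acc = 3 + 5*4 = 23, yield 23.
Step 3: send(7) -> val=7, acc = 23 + 7*4 = 51, yield 51.
Step 4: send(6) -> val=6, acc = 51 + 6*4 = 75, yield 75.
Therefore res = 75.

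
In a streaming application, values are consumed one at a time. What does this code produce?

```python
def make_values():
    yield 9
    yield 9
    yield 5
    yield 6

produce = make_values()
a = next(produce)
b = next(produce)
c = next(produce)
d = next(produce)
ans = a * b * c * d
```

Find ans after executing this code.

Step 1: Create generator and consume all values:
  a = next(produce) = 9
  b = next(produce) = 9
  c = next(produce) = 5
  d = next(produce) = 6
Step 2: ans = 9 * 9 * 5 * 6 = 2430.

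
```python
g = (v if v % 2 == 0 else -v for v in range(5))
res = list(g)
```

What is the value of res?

Step 1: For each v in range(5), yield v if even, else -v:
  v=0: even, yield 0
  v=1: odd, yield -1
  v=2: even, yield 2
  v=3: odd, yield -3
  v=4: even, yield 4
Therefore res = [0, -1, 2, -3, 4].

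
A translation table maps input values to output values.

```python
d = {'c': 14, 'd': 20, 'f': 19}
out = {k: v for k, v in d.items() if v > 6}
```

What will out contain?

Step 1: Filter items where value > 6:
  'c': 14 > 6: kept
  'd': 20 > 6: kept
  'f': 19 > 6: kept
Therefore out = {'c': 14, 'd': 20, 'f': 19}.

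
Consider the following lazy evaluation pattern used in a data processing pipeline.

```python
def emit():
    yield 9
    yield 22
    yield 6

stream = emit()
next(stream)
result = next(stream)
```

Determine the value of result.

Step 1: emit() creates a generator.
Step 2: next(stream) yields 9 (consumed and discarded).
Step 3: next(stream) yields 22, assigned to result.
Therefore result = 22.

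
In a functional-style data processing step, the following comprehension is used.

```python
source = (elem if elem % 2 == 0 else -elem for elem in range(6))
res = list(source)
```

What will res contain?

Step 1: For each elem in range(6), yield elem if even, else -elem:
  elem=0: even, yield 0
  elem=1: odd, yield -1
  elem=2: even, yield 2
  elem=3: odd, yield -3
  elem=4: even, yield 4
  elem=5: odd, yield -5
Therefore res = [0, -1, 2, -3, 4, -5].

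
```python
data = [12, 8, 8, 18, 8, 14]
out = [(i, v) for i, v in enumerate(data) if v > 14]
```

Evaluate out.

Step 1: Filter enumerate([12, 8, 8, 18, 8, 14]) keeping v > 14:
  (0, 12): 12 <= 14, excluded
  (1, 8): 8 <= 14, excluded
  (2, 8): 8 <= 14, excluded
  (3, 18): 18 > 14, included
  (4, 8): 8 <= 14, excluded
  (5, 14): 14 <= 14, excluded
Therefore out = [(3, 18)].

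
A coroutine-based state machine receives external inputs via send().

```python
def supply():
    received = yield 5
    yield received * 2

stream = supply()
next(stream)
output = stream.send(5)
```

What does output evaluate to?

Step 1: next(stream) advances to first yield, producing 5.
Step 2: send(5) resumes, received = 5.
Step 3: yield received * 2 = 5 * 2 = 10.
Therefore output = 10.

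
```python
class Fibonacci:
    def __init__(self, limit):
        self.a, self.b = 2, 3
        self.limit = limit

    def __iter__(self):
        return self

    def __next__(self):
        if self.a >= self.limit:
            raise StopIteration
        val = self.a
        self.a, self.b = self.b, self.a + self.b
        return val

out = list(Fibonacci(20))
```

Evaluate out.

Step 1: Fibonacci-like sequence (a=2, b=3) until >= 20:
  Yield 2, then a,b = 3,5
  Yield 3, then a,b = 5,8
  Yield 5, then a,b = 8,13
  Yield 8, then a,b = 13,21
  Yield 13, then a,b = 21,34
Step 2: 21 >= 20, stop.
Therefore out = [2, 3, 5, 8, 13].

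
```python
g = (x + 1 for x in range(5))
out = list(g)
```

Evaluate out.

Step 1: For each x in range(5), compute x+1:
  x=0: 0+1 = 1
  x=1: 1+1 = 2
  x=2: 2+1 = 3
  x=3: 3+1 = 4
  x=4: 4+1 = 5
Therefore out = [1, 2, 3, 4, 5].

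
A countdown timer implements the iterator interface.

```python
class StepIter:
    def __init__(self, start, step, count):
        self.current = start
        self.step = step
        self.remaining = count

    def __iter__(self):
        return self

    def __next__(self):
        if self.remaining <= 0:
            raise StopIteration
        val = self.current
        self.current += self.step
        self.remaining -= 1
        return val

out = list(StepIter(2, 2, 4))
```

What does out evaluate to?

Step 1: StepIter starts at 2, increments by 2, for 4 steps:
  Yield 2, then current += 2
  Yield 4, then current += 2
  Yield 6, then current += 2
  Yield 8, then current += 2
Therefore out = [2, 4, 6, 8].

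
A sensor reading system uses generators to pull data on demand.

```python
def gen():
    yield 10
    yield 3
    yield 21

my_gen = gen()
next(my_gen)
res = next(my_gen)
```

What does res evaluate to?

Step 1: gen() creates a generator.
Step 2: next(my_gen) yields 10 (consumed and discarded).
Step 3: next(my_gen) yields 3, assigned to res.
Therefore res = 3.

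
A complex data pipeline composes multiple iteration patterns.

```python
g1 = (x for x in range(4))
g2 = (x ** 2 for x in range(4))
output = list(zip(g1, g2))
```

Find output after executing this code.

Step 1: g1 produces [0, 1, 2, 3].
Step 2: g2 produces [0, 1, 4, 9].
Step 3: zip pairs them: [(0, 0), (1, 1), (2, 4), (3, 9)].
Therefore output = [(0, 0), (1, 1), (2, 4), (3, 9)].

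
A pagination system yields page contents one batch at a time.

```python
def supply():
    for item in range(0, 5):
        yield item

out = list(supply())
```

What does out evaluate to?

Step 1: The generator yields each value from range(0, 5).
Step 2: list() consumes all yields: [0, 1, 2, 3, 4].
Therefore out = [0, 1, 2, 3, 4].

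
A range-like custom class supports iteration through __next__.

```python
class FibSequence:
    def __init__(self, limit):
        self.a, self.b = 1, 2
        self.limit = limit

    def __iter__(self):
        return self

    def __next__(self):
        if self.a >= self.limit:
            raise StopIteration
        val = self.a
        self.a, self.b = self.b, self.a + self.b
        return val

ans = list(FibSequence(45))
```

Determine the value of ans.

Step 1: Fibonacci-like sequence (a=1, b=2) until >= 45:
  Yield 1, then a,b = 2,3
  Yield 2, then a,b = 3,5
  Yield 3, then a,b = 5,8
  Yield 5, then a,b = 8,13
  Yield 8, then a,b = 13,21
  Yield 13, then a,b = 21,34
  Yield 21, then a,b = 34,55
  Yield 34, then a,b = 55,89
Step 2: 55 >= 45, stop.
Therefore ans = [1, 2, 3, 5, 8, 13, 21, 34].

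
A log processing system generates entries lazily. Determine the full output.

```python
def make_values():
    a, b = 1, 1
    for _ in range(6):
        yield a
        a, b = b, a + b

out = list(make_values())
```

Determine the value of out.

Step 1: Fibonacci-like sequence starting with a=1, b=1:
  Iteration 1: yield a=1, then a,b = 1,2
  Iteration 2: yield a=1, then a,b = 2,3
  Iteration 3: yield a=2, then a,b = 3,5
  Iteration 4: yield a=3, then a,b = 5,8
  Iteration 5: yield a=5, then a,b = 8,13
  Iteration 6: yield a=8, then a,b = 13,21
Therefore out = [1, 1, 2, 3, 5, 8].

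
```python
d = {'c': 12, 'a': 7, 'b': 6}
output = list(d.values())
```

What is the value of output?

Step 1: d.values() returns the dictionary values in insertion order.
Therefore output = [12, 7, 6].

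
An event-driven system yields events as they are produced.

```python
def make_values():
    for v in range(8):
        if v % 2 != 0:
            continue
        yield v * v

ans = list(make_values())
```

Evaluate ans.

Step 1: Only yield v**2 when v is divisible by 2:
  v=0: 0 % 2 == 0, yield 0**2 = 0
  v=2: 2 % 2 == 0, yield 2**2 = 4
  v=4: 4 % 2 == 0, yield 4**2 = 16
  v=6: 6 % 2 == 0, yield 6**2 = 36
Therefore ans = [0, 4, 16, 36].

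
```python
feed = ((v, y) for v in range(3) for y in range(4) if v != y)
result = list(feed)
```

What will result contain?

Step 1: Nested generator over range(3) x range(4) where v != y:
  (0, 0): excluded (v == y)
  (0, 1): included
  (0, 2): included
  (0, 3): included
  (1, 0): included
  (1, 1): excluded (v == y)
  (1, 2): included
  (1, 3): included
  (2, 0): included
  (2, 1): included
  (2, 2): excluded (v == y)
  (2, 3): included
Therefore result = [(0, 1), (0, 2), (0, 3), (1, 0), (1, 2), (1, 3), (2, 0), (2, 1), (2, 3)].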